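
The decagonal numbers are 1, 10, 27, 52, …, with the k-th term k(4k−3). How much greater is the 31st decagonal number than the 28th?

699

31·(4·31 − 3) = 3751 and 28·(4·28 − 3) = 3052.
Difference: 3751 − 3052 = 699.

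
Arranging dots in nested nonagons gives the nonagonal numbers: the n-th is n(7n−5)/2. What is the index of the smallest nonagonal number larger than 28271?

91

Solve n(7n−5)/2 > 28271 for integer n.
The largest n with value ≤ 28271 is 90 (since 28125 ≤ 28271 < 28756), so the first above is n = 91, value 28756.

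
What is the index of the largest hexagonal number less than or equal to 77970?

197

Solve n(2n−1) ≤ 77970 for integer n.
n = 197 gives 77421 ≤ 77970, while n = 198 gives 78210 > 77970; so the answer is index 197.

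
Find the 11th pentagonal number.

176

The 11th pentagonal number is n(3n−1)/2 with n = 11.
11·(3·11 − 1)/2 = 11·32/2 = 11·16 = 176.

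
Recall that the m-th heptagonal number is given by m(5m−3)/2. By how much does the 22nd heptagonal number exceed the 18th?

394

22·(5·22 − 3)/2 = 1177 and 18·(5·18 − 3)/2 = 783.
Difference: 1177 − 783 = 394.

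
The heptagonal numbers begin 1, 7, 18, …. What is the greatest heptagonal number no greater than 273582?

Solve n(5n−3)/2 ≤ 273582 for integer n.
n = 331 gives 273406 ≤ 273582, while n = 332 gives 275062 > 273582; so the answer is 273406.

273406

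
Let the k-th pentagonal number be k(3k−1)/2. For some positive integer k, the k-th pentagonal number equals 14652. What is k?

Set n(3n−1)/2 = 14652, giving 3n² − n − 29304 = 0.
The discriminant is 1 + 24·14652 = 351649, and √351649 = 593.
So n = (1 + 593) / 6 = 594/6 = 99.

99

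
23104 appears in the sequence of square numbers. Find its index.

We need n² = 23104, so n = √23104 = 152.

152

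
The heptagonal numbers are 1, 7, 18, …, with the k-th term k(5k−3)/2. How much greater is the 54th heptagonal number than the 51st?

54·(5·54 − 3)/2 = 7209 and 51·(5·51 − 3)/2 = 6426.
Difference: 7209 − 6426 = 783.

783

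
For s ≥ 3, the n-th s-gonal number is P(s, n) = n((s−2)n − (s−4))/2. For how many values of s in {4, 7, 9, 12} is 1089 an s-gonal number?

s = 4: P(4, 33) = 1089. ✓
s = 7: P(7, 21) = 1071 and P(7, 22) = 1177; 1089 is not s-gonal.
s = 9: P(9, 18) = 1089. ✓
s = 12: P(12, 15) = 1065 and P(12, 16) = 1216; 1089 is not s-gonal.
Hits: s ∈ {4, 9} → 2.

2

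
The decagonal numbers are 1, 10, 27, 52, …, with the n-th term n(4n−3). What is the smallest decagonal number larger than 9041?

Solve n(4n−3) > 9041 for integer n.
The largest n with value ≤ 9041 is 47 (since 8695 ≤ 9041 < 9072), so the first above is n = 48, value 9072.

9072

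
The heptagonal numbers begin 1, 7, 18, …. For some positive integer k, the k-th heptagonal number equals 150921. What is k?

246

Set n(5n−3)/2 = 150921, giving 5n² − 3n − 301842 = 0.
The discriminant is 9 + 40·150921 = 6036849, and √6036849 = 2457.
So n = (3 + 2457) / 10 = 2460/10 = 246.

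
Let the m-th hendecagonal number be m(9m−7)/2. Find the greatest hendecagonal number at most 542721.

Solve n(9n−7)/2 ≤ 542721 for integer n.
n = 347 gives 540626 ≤ 542721, while n = 348 gives 543750 > 542721; so the answer is 540626.

540626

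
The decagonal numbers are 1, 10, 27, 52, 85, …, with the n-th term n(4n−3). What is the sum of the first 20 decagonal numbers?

Σ i(4i−3) = 4Σi² − 3Σi over i = 1..20.
Σi = 210 and Σi² = 2870.
4·2870 − 3·210 = 10850.

10850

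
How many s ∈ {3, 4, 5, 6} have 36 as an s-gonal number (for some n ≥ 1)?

2

s = 3: P(3, 8) = 36. ✓
s = 4: P(4, 6) = 36. ✓
s = 5: P(5, 5) = 35 and P(5, 6) = 51; 36 is not s-gonal.
s = 6: P(6, 4) = 28 and P(6, 5) = 45; 36 is not s-gonal.
Hits: s ∈ {3, 4} → 2.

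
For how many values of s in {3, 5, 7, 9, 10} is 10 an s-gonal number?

2

s = 3: P(3, 4) = 10. ✓
s = 5: P(5, 2) = 5 and P(5, 3) = 12; 10 is not s-gonal.
s = 7: P(7, 2) = 7 and P(7, 3) = 18; 10 is not s-gonal.
s = 9: P(9, 2) = 9 and P(9, 3) = 24; 10 is not s-gonal.
s = 10: P(10, 2) = 10. ✓
Hits: s ∈ {3, 10} → 2.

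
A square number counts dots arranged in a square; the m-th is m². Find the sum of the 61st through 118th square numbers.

Σ_{i=61}^{118} i² = 554659 − 73810 = 480849.

480849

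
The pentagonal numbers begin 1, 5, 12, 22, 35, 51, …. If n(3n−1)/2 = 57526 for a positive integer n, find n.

Set n(3n−1)/2 = 57526, giving 3n² − n − 115052 = 0.
So n = (1 + 1175) / 6 = 1176/6 = 196.
Check: 196·(3·196 − 1)/2 = 57526. ✓

196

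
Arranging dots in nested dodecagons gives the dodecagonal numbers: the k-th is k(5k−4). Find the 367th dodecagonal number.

The 367th dodecagonal number is n(5n−4) with n = 367.
367·(5·367 − 4) = 367·1831 = 671977.

671977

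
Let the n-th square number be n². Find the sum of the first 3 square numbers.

Σ_{i=1}^{3} i² = 3·4·7/6 = 14.

14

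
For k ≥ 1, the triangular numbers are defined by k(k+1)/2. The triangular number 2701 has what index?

73

Set n(n+1)/2 = 2701, giving n² + n − 5402 = 0.
The discriminant is 1 + 8·2701 = 21609, and √21609 = 147.
So n = (-1 + 147) / 2 = 146/2 = 73.
Check: 73·74/2 = 2701. ✓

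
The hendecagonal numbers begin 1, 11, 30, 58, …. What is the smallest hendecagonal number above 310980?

312708

Solve n(9n−7)/2 > 310980 for integer n.
The largest n with value ≤ 310980 is 263 (since 310340 ≤ 310980 < 312708), so the first above is n = 264, value 312708.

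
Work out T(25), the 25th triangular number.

325

The 25th triangular number is n(n+1)/2 with n = 25.
25·26/2 = 650/2 = 325.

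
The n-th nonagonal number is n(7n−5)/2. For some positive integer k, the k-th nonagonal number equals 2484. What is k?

27

Set n(7n−5)/2 = 2484, giving 7n² − 5n − 4968 = 0.
So n = (5 + 373) / 14 = 378/14 = 27.
Check: 27·(7·27 − 5)/2 = 2484. ✓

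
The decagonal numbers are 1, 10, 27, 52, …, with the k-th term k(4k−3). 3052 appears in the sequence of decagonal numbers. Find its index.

Set n(4n−3) = 3052, giving 4n² − 3n − 3052 = 0.
So n = (3 + 221) / 8 = 224/8 = 28.
Check: 28·(4·28 − 3) = 3052. ✓

28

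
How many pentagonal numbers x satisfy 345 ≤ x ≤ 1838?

The n-th pentagonal number is n(3n−1)/2.
Smallest index with value ≥ 345: n = 16 (giving 376).
Largest index with value ≤ 1838: n = 35 (giving 1820).
Indices 16 through 35: 20 terms.

20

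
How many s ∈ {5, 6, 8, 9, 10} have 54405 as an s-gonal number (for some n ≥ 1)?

2

s = 5: P(5, 190) = 54055 and P(5, 191) = 54626; 54405 is not s-gonal.
s = 6: P(6, 165) = 54285 and P(6, 166) = 54946; 54405 is not s-gonal.
s = 8: P(8, 135) = 54405. ✓
s = 9: P(9, 125) = 54375 and P(9, 126) = 55251; 54405 is not s-gonal.
s = 10: P(10, 117) = 54405. ✓
Hits: s ∈ {8, 10} → 2.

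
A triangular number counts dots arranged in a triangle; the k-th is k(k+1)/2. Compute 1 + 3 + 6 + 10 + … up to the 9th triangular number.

Σ i(i+1)/2 = (Σi² + Σi) / 2 over i = 1..9.
Σi = 45 and Σi² = 285.
(1·285 + 1·45) / 2 = 330/2 = 165.

165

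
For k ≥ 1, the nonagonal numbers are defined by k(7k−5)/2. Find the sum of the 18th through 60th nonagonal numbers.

Σ i(7i−5)/2 = (7Σi² − 5Σi) / 2 over i = 18..60.
Σi = 1830 − 153 = 1677 and Σi² = 73810 − 1785 = 72025.
(7·72025 − 5·1677) / 2 = 495790/2 = 247895.

247895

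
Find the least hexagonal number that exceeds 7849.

Solve n(2n−1) > 7849 for integer n.
The largest n with value ≤ 7849 is 62 (since 7626 ≤ 7849 < 7875), so the first above is n = 63, value 7875.

7875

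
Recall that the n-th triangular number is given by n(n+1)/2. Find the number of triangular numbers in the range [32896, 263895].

The n-th triangular number is n(n+1)/2.
Smallest index with value ≥ 32896: n = 256 (giving 32896).
Largest index with value ≤ 263895: n = 725 (giving 263175).
Indices 256 through 725: 470 terms.

470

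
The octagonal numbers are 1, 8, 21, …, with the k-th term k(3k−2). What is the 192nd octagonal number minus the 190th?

192·(3·192 − 2) = 110208 and 190·(3·190 − 2) = 107920.
Difference: 110208 − 107920 = 2288.

2288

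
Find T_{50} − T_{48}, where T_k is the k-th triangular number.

50·51/2 = 1275 and 48·49/2 = 1176.
Difference: 1275 − 1176 = 99.

99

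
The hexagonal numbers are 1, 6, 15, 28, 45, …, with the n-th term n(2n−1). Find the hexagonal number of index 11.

231

11·(2·11 − 1) = 11·21 = 231.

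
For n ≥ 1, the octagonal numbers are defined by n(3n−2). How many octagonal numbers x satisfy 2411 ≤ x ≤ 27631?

68

The n-th octagonal number is n(3n−2).
Smallest index with value ≥ 2411: n = 29 (giving 2465).
Largest index with value ≤ 27631: n = 96 (giving 27456).
Indices 29 through 96: 68 terms.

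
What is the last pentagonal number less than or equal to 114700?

114126

Solve n(3n−1)/2 ≤ 114700 for integer n.
n = 276 gives 114126 ≤ 114700, while n = 277 gives 114955 > 114700; so the answer is 114126.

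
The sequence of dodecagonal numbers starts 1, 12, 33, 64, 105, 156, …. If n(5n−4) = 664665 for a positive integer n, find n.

365

Set n(5n−4) = 664665, giving 5n² − 4n − 664665 = 0.
So n = (4 + 3646) / 10 = 3650/10 = 365.
Check: 365·(5·365 − 4) = 664665. ✓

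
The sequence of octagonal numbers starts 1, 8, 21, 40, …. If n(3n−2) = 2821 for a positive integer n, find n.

Set n(3n−2) = 2821, giving 3n² − 2n − 2821 = 0.
So n = (2 + 184) / 6 = 186/6 = 31.

31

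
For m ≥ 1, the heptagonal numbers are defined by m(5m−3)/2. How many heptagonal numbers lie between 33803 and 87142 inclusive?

71

The n-th heptagonal number is n(5n−3)/2.
Smallest index with value ≥ 33803: n = 117 (giving 34047).
Largest index with value ≤ 87142: n = 187 (giving 87142).
Indices 117 through 187: 71 terms.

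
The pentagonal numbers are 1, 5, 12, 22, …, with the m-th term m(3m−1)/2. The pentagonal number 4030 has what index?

Set n(3n−1)/2 = 4030, giving 3n² − n − 8060 = 0.
So n = (1 + 311) / 6 = 312/6 = 52.

52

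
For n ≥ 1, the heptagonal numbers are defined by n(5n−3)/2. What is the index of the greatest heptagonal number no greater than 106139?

206

Solve n(5n−3)/2 ≤ 106139 for integer n.
n = 206 gives 105781 ≤ 106139, while n = 207 gives 106812 > 106139; so the answer is index 206.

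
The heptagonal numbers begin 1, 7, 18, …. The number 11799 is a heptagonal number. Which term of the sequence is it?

Set n(5n−3)/2 = 11799, giving 5n² − 3n − 23598 = 0.
The discriminant is 9 + 40·11799 = 471969, and √471969 = 687.
So n = (3 + 687) / 10 = 690/10 = 69.

69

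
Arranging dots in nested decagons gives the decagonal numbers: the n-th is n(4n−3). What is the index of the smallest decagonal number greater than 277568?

264

Solve n(4n−3) > 277568 for integer n.
The largest n with value ≤ 277568 is 263 (since 275887 ≤ 277568 < 277992), so the first above is n = 264, value 277992.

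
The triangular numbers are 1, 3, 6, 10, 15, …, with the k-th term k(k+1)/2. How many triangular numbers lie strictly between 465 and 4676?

The n-th triangular number is n(n+1)/2.
Smallest index with value > 465: n = 31 (giving 496).
Largest index with value < 4676: n = 96 (giving 4656).
Indices 31 through 96: 66 terms.

66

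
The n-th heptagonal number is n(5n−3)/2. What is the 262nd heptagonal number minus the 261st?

1306

Consecutive heptagonal numbers differ by 5n − 4: here 5·262 − 4 = 1306.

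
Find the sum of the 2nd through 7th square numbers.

139

Σ_{i=2}^{7} i² = 140 − 1 = 139.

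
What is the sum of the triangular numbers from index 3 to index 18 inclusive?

Σ i(i+1)/2 = (Σi² + Σi) / 2 over i = 3..18.
Σi = 171 − 3 = 168 and Σi² = 2109 − 5 = 2104.
(1·2104 + 1·168) / 2 = 2272/2 = 1136.

1136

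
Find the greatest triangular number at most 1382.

Solve n(n+1)/2 ≤ 1382 for integer n.
n = 52 gives 1378 ≤ 1382, while n = 53 gives 1431 > 1382; so the answer is 1378.

1378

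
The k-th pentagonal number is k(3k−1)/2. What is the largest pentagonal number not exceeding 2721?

2625

Solve n(3n−1)/2 ≤ 2721 for integer n.
n = 42 gives 2625 ≤ 2721, while n = 43 gives 2752 > 2721; so the answer is 2625.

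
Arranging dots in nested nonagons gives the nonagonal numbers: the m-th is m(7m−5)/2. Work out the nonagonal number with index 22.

1639

The 22nd nonagonal number is n(7n−5)/2 with n = 22.
22·(7·22 − 5)/2 = 22·149/2 = 1639.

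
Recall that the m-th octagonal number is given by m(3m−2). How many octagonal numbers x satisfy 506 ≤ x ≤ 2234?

The n-th octagonal number is n(3n−2).
Smallest index with value ≥ 506: n = 14 (giving 560).
Largest index with value ≤ 2234: n = 27 (giving 2133).
Indices 14 through 27: 14 terms.

14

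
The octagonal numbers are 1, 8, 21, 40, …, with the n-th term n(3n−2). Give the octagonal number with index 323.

323·(3·323 − 2) = 323·967 = 312341.

312341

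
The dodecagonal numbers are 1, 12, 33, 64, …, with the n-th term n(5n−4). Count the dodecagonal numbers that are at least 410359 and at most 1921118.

The n-th dodecagonal number is n(5n−4).
Smallest index with value ≥ 410359: n = 287 (giving 410697).
Largest index with value ≤ 1921118: n = 620 (giving 1919520).
Indices 287 through 620: 334 terms.

334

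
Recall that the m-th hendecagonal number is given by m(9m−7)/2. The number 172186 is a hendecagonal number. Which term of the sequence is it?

196

Set n(9n−7)/2 = 172186, giving 9n² − 7n − 344372 = 0.
The discriminant is 49 + 72·172186 = 12397441, and √12397441 = 3521.
So n = (7 + 3521) / 18 = 3528/18 = 196.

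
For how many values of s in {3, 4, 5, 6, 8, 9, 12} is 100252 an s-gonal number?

1

s = 3: P(3, 447) = 100128 and P(3, 448) = 100576; 100252 is not s-gonal.
s = 4: P(4, 316) = 99856 and P(4, 317) = 100489; 100252 is not s-gonal.
s = 5: P(5, 258) = 99717 and P(5, 259) = 100492; 100252 is not s-gonal.
s = 6: P(6, 224) = 100128 and P(6, 225) = 101025; 100252 is not s-gonal.
s = 8: P(8, 183) = 100101 and P(8, 184) = 101200; 100252 is not s-gonal.
s = 9: P(9, 169) = 99541 and P(9, 170) = 100725; 100252 is not s-gonal.
s = 12: P(12, 142) = 100252. ✓
Hits: s ∈ {12} → 1.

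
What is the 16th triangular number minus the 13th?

16·17/2 = 136 and 13·14/2 = 91.
Difference: 136 − 91 = 45.

45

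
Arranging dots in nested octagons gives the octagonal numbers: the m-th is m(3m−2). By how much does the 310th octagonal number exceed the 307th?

5547

310·(3·310 − 2) = 287680 and 307·(3·307 − 2) = 282133.
Difference: 287680 − 282133 = 5547.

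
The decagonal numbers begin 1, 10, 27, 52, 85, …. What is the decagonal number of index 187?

The 187th decagonal number is n(4n−3) with n = 187.
187·(4·187 − 3) = 187·745 = 139315.

139315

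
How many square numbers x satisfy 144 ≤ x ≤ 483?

10

The n-th square number is n².
Smallest index with value ≥ 144: n = 12 (giving 144).
Largest index with value ≤ 483: n = 21 (giving 441).
Indices 12 through 21: 10 terms.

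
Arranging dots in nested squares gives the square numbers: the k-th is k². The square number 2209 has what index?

We need n² = 2209, so n = √2209 = 47.
Check: 47² = 2209. ✓

47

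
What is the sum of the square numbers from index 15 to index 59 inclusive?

Σ_{i=15}^{59} i² = 70210 − 1015 = 69195.

69195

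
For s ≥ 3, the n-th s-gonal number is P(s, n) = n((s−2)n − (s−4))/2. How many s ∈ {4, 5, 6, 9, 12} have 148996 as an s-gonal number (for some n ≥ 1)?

1

s = 4: P(4, 386) = 148996. ✓
s = 5: P(5, 315) = 148680 and P(5, 316) = 149626; 148996 is not s-gonal.
s = 6: P(6, 273) = 148785 and P(6, 274) = 149878; 148996 is not s-gonal.
s = 9: P(9, 206) = 148011 and P(9, 207) = 149454; 148996 is not s-gonal.
s = 12: P(12, 173) = 148953 and P(12, 174) = 150684; 148996 is not s-gonal.
Hits: s ∈ {4} → 1.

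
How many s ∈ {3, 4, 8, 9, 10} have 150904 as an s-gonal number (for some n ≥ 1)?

s = 3: P(3, 548) = 150426 and P(3, 549) = 150975; 150904 is not s-gonal.
s = 4: P(4, 388) = 150544 and P(4, 389) = 151321; 150904 is not s-gonal.
s = 8: P(8, 224) = 150080 and P(8, 225) = 151425; 150904 is not s-gonal.
s = 9: P(9, 208) = 150904. ✓
s = 10: P(10, 194) = 149962 and P(10, 195) = 151515; 150904 is not s-gonal.
Hits: s ∈ {9} → 1.

1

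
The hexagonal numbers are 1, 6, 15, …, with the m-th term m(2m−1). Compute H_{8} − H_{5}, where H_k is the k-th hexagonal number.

8·(2·8 − 1) = 120 and 5·(2·5 − 1) = 45.
Difference: 120 − 45 = 75.

75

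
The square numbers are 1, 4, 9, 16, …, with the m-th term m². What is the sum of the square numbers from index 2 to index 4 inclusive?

Σ_{i=2}^{4} i² = 30 − 1 = 29.

29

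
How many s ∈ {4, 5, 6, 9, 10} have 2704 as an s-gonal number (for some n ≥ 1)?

s = 4: P(4, 52) = 2704. ✓
s = 5: P(5, 42) = 2625 and P(5, 43) = 2752; 2704 is not s-gonal.
s = 6: P(6, 37) = 2701 and P(6, 38) = 2850; 2704 is not s-gonal.
s = 9: P(9, 28) = 2674 and P(9, 29) = 2871; 2704 is not s-gonal.
s = 10: P(10, 26) = 2626 and P(10, 27) = 2835; 2704 is not s-gonal.
Hits: s ∈ {4} → 1.

1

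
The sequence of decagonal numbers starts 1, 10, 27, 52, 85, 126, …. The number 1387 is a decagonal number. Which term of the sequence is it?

19

Set n(4n−3) = 1387, giving 4n² − 3n − 1387 = 0.
The discriminant is 9 + 16·1387 = 22201, and √22201 = 149.
So n = (3 + 149) / 8 = 152/8 = 19.
Check: 19·(4·19 − 3) = 1387. ✓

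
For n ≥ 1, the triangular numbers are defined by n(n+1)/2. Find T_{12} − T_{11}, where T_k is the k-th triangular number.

12

Consecutive triangular numbers differ by n: T_{12} − T_{11} = 12.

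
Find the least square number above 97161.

Solve n² > 97161 for integer n.
The largest n with value ≤ 97161 is 311 (since 96721 ≤ 97161 < 97344), so the first above is n = 312, value 97344.

97344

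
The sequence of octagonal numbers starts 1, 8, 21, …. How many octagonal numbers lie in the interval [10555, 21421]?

25

The n-th octagonal number is n(3n−2).
Smallest index with value ≥ 10555: n = 60 (giving 10680).
Largest index with value ≤ 21421: n = 84 (giving 21000).
Indices 60 through 84: 25 terms.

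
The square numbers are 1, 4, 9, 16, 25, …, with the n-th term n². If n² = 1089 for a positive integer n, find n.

We need n² = 1089, so n = √1089 = 33.

33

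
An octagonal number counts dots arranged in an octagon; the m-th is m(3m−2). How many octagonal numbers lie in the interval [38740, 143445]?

The n-th octagonal number is n(3n−2).
Smallest index with value ≥ 38740: n = 114 (giving 38760).
Largest index with value ≤ 143445: n = 219 (giving 143445).
Indices 114 through 219: 106 terms.

106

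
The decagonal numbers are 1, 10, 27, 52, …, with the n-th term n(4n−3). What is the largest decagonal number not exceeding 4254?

4000

Solve n(4n−3) ≤ 4254 for integer n.
n = 32 gives 4000 ≤ 4254, while n = 33 gives 4257 > 4254; so the answer is 4000.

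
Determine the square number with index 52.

The 52nd square number is n² with n = 52.
52² = 2704.

2704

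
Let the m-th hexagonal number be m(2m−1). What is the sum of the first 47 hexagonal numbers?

70312

Σ i(2i−1) = 2Σi² − Σi over i = 1..47.
Σi = 1128 and Σi² = 35720.
2·35720 − 1·1128 = 70312.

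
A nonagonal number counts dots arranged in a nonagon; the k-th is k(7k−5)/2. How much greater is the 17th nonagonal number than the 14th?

318

17·(7·17 − 5)/2 = 969 and 14·(7·14 − 5)/2 = 651.
Difference: 969 − 651 = 318.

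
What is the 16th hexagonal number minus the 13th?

171

16·(2·16 − 1) = 496 and 13·(2·13 − 1) = 325.
Difference: 496 − 325 = 171.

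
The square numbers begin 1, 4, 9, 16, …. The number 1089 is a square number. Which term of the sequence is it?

We need n² = 1089, so n = √1089 = 33.
Check: 33² = 1089. ✓

33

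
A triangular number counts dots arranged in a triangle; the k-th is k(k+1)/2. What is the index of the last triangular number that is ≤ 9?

3

Solve n(n+1)/2 ≤ 9 for integer n.
n = 3 gives 6 ≤ 9, while n = 4 gives 10 > 9; so the answer is index 3.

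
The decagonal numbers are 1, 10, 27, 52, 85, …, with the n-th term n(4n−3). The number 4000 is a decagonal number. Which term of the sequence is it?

32

Set n(4n−3) = 4000, giving 4n² − 3n − 4000 = 0.
The discriminant is 9 + 16·4000 = 64009, and √64009 = 253.
So n = (3 + 253) / 8 = 256/8 = 32.
Check: 32·(4·32 − 3) = 4000. ✓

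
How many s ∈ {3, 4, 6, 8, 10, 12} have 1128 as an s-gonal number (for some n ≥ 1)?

s = 3: P(3, 47) = 1128. ✓
s = 4: P(4, 33) = 1089 and P(4, 34) = 1156; 1128 is not s-gonal.
s = 6: P(6, 24) = 1128. ✓
s = 8: P(8, 19) = 1045 and P(8, 20) = 1160; 1128 is not s-gonal.
s = 10: P(10, 17) = 1105 and P(10, 18) = 1242; 1128 is not s-gonal.
s = 12: P(12, 15) = 1065 and P(12, 16) = 1216; 1128 is not s-gonal.
Hits: s ∈ {3, 6} → 2.

2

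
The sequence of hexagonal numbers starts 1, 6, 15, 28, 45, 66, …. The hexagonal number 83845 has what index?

Set n(2n−1) = 83845, giving 2n² − n − 83845 = 0.
The discriminant is 1 + 8·83845 = 670761, and √670761 = 819.
So n = (1 + 819) / 4 = 820/4 = 205.
Check: 205·(2·205 − 1) = 83845. ✓

205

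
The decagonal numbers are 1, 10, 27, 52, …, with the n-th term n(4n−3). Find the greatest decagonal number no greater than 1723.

1701

Solve n(4n−3) ≤ 1723 for integer n.
n = 21 gives 1701 ≤ 1723, while n = 22 gives 1870 > 1723; so the answer is 1701.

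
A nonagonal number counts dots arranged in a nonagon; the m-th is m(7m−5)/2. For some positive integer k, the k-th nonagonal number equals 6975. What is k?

Set n(7n−5)/2 = 6975, giving 7n² − 5n − 13950 = 0.
The discriminant is 25 + 56·6975 = 390625, and √390625 = 625.
So n = (5 + 625) / 14 = 630/14 = 45.

45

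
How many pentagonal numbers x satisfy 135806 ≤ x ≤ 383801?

205

The n-th pentagonal number is n(3n−1)/2.
Smallest index with value ≥ 135806: n = 302 (giving 136655).
Largest index with value ≤ 383801: n = 506 (giving 383801).
Indices 302 through 506: 205 terms.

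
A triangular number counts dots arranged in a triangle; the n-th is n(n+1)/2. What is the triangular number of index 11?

The 11th triangular number is n(n+1)/2 with n = 11.
11·12/2 = 132/2 = 66.

66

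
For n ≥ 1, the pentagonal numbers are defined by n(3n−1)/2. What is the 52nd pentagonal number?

The 52nd pentagonal number is n(3n−1)/2 with n = 52.
52·(3·52 − 1)/2 = 52·155/2 = 4030.

4030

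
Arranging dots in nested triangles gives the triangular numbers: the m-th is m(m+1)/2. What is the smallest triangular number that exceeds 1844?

1891

Solve n(n+1)/2 > 1844 for integer n.
The largest n with value ≤ 1844 is 60 (since 1830 ≤ 1844 < 1891), so the first above is n = 61, value 1891.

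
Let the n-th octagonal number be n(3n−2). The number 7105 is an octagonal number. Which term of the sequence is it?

Set n(3n−2) = 7105, giving 3n² − 2n − 7105 = 0.
The discriminant is 4 + 12·7105 = 85264, and √85264 = 292.
So n = (2 + 292) / 6 = 294/6 = 49.

49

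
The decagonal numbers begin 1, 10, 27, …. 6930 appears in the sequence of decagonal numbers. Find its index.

42

Set n(4n−3) = 6930, giving 4n² − 3n − 6930 = 0.
The discriminant is 9 + 16·6930 = 110889, and √110889 = 333.
So n = (3 + 333) / 8 = 336/8 = 42.
Check: 42·(4·42 − 3) = 6930. ✓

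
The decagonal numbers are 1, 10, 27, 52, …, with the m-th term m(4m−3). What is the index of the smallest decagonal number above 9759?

Solve n(4n−3) > 9759 for integer n.
The largest n with value ≤ 9759 is 49 (since 9457 ≤ 9759 < 9850), so the first above is n = 50, value 9850.

50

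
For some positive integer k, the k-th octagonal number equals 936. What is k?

18

Set n(3n−2) = 936, giving 3n² − 2n − 936 = 0.
So n = (2 + 106) / 6 = 108/6 = 18.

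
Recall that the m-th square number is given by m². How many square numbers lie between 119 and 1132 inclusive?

23

The n-th square number is n².
Smallest index with value ≥ 119: n = 11 (giving 121).
Largest index with value ≤ 1132: n = 33 (giving 1089).
Indices 11 through 33: 23 terms.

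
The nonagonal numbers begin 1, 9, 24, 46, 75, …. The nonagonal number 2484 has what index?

27

Set n(7n−5)/2 = 2484, giving 7n² − 5n − 4968 = 0.
The discriminant is 25 + 56·2484 = 139129, and √139129 = 373.
So n = (5 + 373) / 14 = 378/14 = 27.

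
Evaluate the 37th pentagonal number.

The 37th pentagonal number is n(3n−1)/2 with n = 37.
37·(3·37 − 1)/2 = 37·110/2 = 37·55 = 2035.

2035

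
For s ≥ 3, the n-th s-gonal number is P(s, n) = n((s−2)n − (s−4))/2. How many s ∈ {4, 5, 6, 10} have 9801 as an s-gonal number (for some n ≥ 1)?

2

s = 4: P(4, 99) = 9801. ✓
s = 5: P(5, 81) = 9801. ✓
s = 6: P(6, 70) = 9730 and P(6, 71) = 10011; 9801 is not s-gonal.
s = 10: P(10, 49) = 9457 and P(10, 50) = 9850; 9801 is not s-gonal.
Hits: s ∈ {4, 5} → 2.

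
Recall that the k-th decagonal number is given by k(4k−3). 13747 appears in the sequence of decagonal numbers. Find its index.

59

Set n(4n−3) = 13747, giving 4n² − 3n − 13747 = 0.
The discriminant is 9 + 16·13747 = 219961, and √219961 = 469.
So n = (3 + 469) / 8 = 472/8 = 59.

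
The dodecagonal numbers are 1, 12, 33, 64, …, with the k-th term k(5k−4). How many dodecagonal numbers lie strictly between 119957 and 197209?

43

The n-th dodecagonal number is n(5n−4).
Smallest index with value > 119957: n = 156 (giving 121056).
Largest index with value < 197209: n = 198 (giving 195228).
Indices 156 through 198: 43 terms.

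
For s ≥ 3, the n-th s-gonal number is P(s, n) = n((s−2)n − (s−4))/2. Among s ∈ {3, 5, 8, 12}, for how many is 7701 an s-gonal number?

s = 3: P(3, 123) = 7626 and P(3, 124) = 7750; 7701 is not s-gonal.
s = 5: P(5, 71) = 7526 and P(5, 72) = 7740; 7701 is not s-gonal.
s = 8: P(8, 51) = 7701. ✓
s = 12: P(12, 39) = 7449 and P(12, 40) = 7840; 7701 is not s-gonal.
Hits: s ∈ {8} → 1.

1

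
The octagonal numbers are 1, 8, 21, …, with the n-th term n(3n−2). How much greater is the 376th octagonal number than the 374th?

4496

376·(3·376 − 2) = 423376 and 374·(3·374 − 2) = 418880.
Difference: 423376 − 418880 = 4496.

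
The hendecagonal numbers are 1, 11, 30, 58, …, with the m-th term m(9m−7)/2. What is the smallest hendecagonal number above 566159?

Solve n(9n−7)/2 > 566159 for integer n.
The largest n with value ≤ 566159 is 355 (since 565870 ≤ 566159 < 569066), so the first above is n = 356, value 569066.

569066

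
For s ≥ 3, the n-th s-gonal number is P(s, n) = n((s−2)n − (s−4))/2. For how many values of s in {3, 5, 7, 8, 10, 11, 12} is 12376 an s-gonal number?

s = 3: P(3, 156) = 12246 and P(3, 157) = 12403; 12376 is not s-gonal.
s = 5: P(5, 91) = 12376. ✓
s = 7: P(7, 70) = 12145 and P(7, 71) = 12496; 12376 is not s-gonal.
s = 8: P(8, 64) = 12160 and P(8, 65) = 12545; 12376 is not s-gonal.
s = 10: P(10, 56) = 12376. ✓
s = 11: P(11, 52) = 11986 and P(11, 53) = 12455; 12376 is not s-gonal.
s = 12: P(12, 50) = 12300 and P(12, 51) = 12801; 12376 is not s-gonal.
Hits: s ∈ {5, 10} → 2.

2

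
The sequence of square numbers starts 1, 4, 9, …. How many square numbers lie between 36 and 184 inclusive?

The n-th square number is n².
Smallest index with value ≥ 36: n = 6 (giving 36).
Largest index with value ≤ 184: n = 13 (giving 169).
Indices 6 through 13: 8 terms.

8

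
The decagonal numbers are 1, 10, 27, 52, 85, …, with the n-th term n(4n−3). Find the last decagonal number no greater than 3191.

Solve n(4n−3) ≤ 3191 for integer n.
n = 28 gives 3052 ≤ 3191, while n = 29 gives 3277 > 3191; so the answer is 3052.

3052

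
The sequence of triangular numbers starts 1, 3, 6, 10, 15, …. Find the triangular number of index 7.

28

7·8/2 = 56/2 = 28.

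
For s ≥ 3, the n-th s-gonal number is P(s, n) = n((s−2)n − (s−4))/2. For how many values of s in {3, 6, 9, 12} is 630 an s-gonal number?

2

s = 3: P(3, 35) = 630. ✓
s = 6: P(6, 18) = 630. ✓
s = 9: P(9, 13) = 559 and P(9, 14) = 651; 630 is not s-gonal.
s = 12: P(12, 11) = 561 and P(12, 12) = 672; 630 is not s-gonal.
Hits: s ∈ {3, 6} → 2.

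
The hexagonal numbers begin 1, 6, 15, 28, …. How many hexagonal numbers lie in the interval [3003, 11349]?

37

The n-th hexagonal number is n(2n−1).
Smallest index with value ≥ 3003: n = 39 (giving 3003).
Largest index with value ≤ 11349: n = 75 (giving 11175).
Indices 39 through 75: 37 terms.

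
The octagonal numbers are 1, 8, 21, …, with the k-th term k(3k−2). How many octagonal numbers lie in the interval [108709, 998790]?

387

The n-th octagonal number is n(3n−2).
Smallest index with value ≥ 108709: n = 191 (giving 109061).
Largest index with value ≤ 998790: n = 577 (giving 997633).
Indices 191 through 577: 387 terms.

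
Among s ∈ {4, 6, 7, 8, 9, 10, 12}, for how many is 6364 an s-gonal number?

s = 4: P(4, 79) = 6241 and P(4, 80) = 6400; 6364 is not s-gonal.
s = 6: P(6, 56) = 6216 and P(6, 57) = 6441; 6364 is not s-gonal.
s = 7: P(7, 50) = 6175 and P(7, 51) = 6426; 6364 is not s-gonal.
s = 8: P(8, 46) = 6256 and P(8, 47) = 6533; 6364 is not s-gonal.
s = 9: P(9, 43) = 6364. ✓
s = 10: P(10, 40) = 6280 and P(10, 41) = 6601; 6364 is not s-gonal.
s = 12: P(12, 36) = 6336 and P(12, 37) = 6697; 6364 is not s-gonal.
Hits: s ∈ {9} → 1.

1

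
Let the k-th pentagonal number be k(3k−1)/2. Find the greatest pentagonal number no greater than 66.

51

Solve n(3n−1)/2 ≤ 66 for integer n.
n = 6 gives 51 ≤ 66, while n = 7 gives 70 > 66; so the answer is 51.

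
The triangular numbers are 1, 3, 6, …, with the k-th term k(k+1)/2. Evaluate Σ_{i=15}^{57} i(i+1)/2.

Σ i(i+1)/2 = (Σi² + Σi) / 2 over i = 15..57.
Σi = 1653 − 105 = 1548 and Σi² = 63365 − 1015 = 62350.
(1·62350 + 1·1548) / 2 = 63898/2 = 31949.

31949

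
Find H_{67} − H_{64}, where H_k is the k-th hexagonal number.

67·(2·67 − 1) = 8911 and 64·(2·64 − 1) = 8128.
Difference: 8911 − 8128 = 783.

783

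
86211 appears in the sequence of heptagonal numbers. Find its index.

Set n(5n−3)/2 = 86211, giving 5n² − 3n − 172422 = 0.
The discriminant is 9 + 40·86211 = 3448449, and √3448449 = 1857.
So n = (3 + 1857) / 10 = 1860/10 = 186.
Check: 186·(5·186 − 3)/2 = 86211. ✓

186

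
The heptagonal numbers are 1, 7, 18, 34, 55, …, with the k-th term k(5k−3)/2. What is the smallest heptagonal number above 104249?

Solve n(5n−3)/2 > 104249 for integer n.
The largest n with value ≤ 104249 is 204 (since 103734 ≤ 104249 < 104755), so the first above is n = 205, value 104755.

104755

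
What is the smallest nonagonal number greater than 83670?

83700

Solve n(7n−5)/2 > 83670 for integer n.
The largest n with value ≤ 83670 is 154 (since 82621 ≤ 83670 < 83700), so the first above is n = 155, value 83700.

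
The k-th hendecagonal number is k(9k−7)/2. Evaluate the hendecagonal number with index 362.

588431

The 362nd hendecagonal number is n(9n−7)/2 with n = 362.
362·(9·362 − 7)/2 = 362·3251/2 = 588431.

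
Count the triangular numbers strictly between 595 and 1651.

22

The n-th triangular number is n(n+1)/2.
Smallest index with value > 595: n = 35 (giving 630).
Largest index with value < 1651: n = 56 (giving 1596).
Indices 35 through 56: 22 terms.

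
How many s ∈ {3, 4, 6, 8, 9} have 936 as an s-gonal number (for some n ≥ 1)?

1

s = 3: P(3, 42) = 903 and P(3, 43) = 946; 936 is not s-gonal.
s = 4: P(4, 30) = 900 and P(4, 31) = 961; 936 is not s-gonal.
s = 6: P(6, 21) = 861 and P(6, 22) = 946; 936 is not s-gonal.
s = 8: P(8, 18) = 936. ✓
s = 9: P(9, 16) = 856 and P(9, 17) = 969; 936 is not s-gonal.
Hits: s ∈ {8} → 1.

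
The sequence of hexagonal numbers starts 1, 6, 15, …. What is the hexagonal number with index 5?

45

5·(2·5 − 1) = 5·9 = 45.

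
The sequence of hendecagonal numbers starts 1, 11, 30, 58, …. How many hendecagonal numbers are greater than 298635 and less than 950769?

The n-th hendecagonal number is n(9n−7)/2.
Smallest index with value > 298635: n = 259 (giving 300958).
Largest index with value < 950769: n = 460 (giving 950590).
Indices 259 through 460: 202 terms.

202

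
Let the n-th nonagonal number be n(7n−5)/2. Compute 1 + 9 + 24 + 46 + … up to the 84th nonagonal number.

694960

Σ i(7i−5)/2 = (7Σi² − 5Σi) / 2 over i = 1..84.
Σi = 3570 and Σi² = 201110.
(7·201110 − 5·3570) / 2 = 1389920/2 = 694960.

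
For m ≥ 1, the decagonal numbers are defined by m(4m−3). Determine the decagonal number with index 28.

The 28th decagonal number is n(4n−3) with n = 28.
28·(4·28 − 3) = 28·109 = 3052.

3052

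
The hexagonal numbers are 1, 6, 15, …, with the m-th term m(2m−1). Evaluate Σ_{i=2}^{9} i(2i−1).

Σ i(2i−1) = 2Σi² − Σi over i = 2..9.
Σi = 45 − 1 = 44 and Σi² = 285 − 1 = 284.
2·284 − 1·44 = 524.

524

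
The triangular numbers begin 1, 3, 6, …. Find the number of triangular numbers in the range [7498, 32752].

134

The n-th triangular number is n(n+1)/2.
Smallest index with value ≥ 7498: n = 122 (giving 7503).
Largest index with value ≤ 32752: n = 255 (giving 32640).
Indices 122 through 255: 134 terms.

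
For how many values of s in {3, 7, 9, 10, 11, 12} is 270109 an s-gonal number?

1

s = 3: P(3, 734) = 269745 and P(3, 735) = 270480; 270109 is not s-gonal.
s = 7: P(7, 329) = 270109. ✓
s = 9: P(9, 278) = 269799 and P(9, 279) = 271746; 270109 is not s-gonal.
s = 10: P(10, 260) = 269620 and P(10, 261) = 271701; 270109 is not s-gonal.
s = 11: P(11, 245) = 269255 and P(11, 246) = 271461; 270109 is not s-gonal.
s = 12: P(12, 232) = 268192 and P(12, 233) = 270513; 270109 is not s-gonal.
Hits: s ∈ {7} → 1.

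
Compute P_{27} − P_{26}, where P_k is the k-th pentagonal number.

Consecutive pentagonal numbers differ by 3n − 2: here 3·27 − 2 = 79.

79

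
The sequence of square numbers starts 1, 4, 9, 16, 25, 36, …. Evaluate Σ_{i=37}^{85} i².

Σ_{i=37}^{85} i² = 208335 − 16206 = 192129.

192129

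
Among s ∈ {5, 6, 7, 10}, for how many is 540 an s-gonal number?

2

s = 5: P(5, 19) = 532 and P(5, 20) = 590; 540 is not s-gonal.
s = 6: P(6, 16) = 496 and P(6, 17) = 561; 540 is not s-gonal.
s = 7: P(7, 15) = 540. ✓
s = 10: P(10, 12) = 540. ✓
Hits: s ∈ {7, 10} → 2.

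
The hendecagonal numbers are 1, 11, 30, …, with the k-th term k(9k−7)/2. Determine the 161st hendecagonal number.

116081

The 161st hendecagonal number is n(9n−7)/2 with n = 161.
161·(9·161 − 7)/2 = 161·1442/2 = 161·721 = 116081.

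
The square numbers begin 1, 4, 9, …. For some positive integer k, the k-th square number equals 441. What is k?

21

We need n² = 441, so n = √441 = 21.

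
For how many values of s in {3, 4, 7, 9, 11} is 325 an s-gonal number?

2

s = 3: P(3, 25) = 325. ✓
s = 4: P(4, 18) = 324 and P(4, 19) = 361; 325 is not s-gonal.
s = 7: P(7, 11) = 286 and P(7, 12) = 342; 325 is not s-gonal.
s = 9: P(9, 10) = 325. ✓
s = 11: P(11, 8) = 260 and P(11, 9) = 333; 325 is not s-gonal.
Hits: s ∈ {3, 9} → 2.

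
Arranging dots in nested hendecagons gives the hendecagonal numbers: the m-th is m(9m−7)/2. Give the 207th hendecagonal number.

207·(9·207 − 7)/2 = 207·1856/2 = 207·928 = 192096.

192096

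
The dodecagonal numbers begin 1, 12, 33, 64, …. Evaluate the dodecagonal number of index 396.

The 396th dodecagonal number is n(5n−4) with n = 396.
396·(5·396 − 4) = 396·1976 = 782496.

782496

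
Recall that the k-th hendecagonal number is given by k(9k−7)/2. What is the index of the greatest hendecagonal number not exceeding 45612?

101

Solve n(9n−7)/2 ≤ 45612 for integer n.
n = 101 gives 45551 ≤ 45612, while n = 102 gives 46461 > 45612; so the answer is index 101.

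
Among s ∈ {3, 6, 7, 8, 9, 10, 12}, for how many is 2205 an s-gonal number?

s = 3: P(3, 65) = 2145 and P(3, 66) = 2211; 2205 is not s-gonal.
s = 6: P(6, 33) = 2145 and P(6, 34) = 2278; 2205 is not s-gonal.
s = 7: P(7, 30) = 2205. ✓
s = 8: P(8, 27) = 2133 and P(8, 28) = 2296; 2205 is not s-gonal.
s = 9: P(9, 25) = 2125 and P(9, 26) = 2301; 2205 is not s-gonal.
s = 10: P(10, 23) = 2047 and P(10, 24) = 2232; 2205 is not s-gonal.
s = 12: P(12, 21) = 2121 and P(12, 22) = 2332; 2205 is not s-gonal.
Hits: s ∈ {7} → 1.

1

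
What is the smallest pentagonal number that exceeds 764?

Solve n(3n−1)/2 > 764 for integer n.
The largest n with value ≤ 764 is 22 (since 715 ≤ 764 < 782), so the first above is n = 23, value 782.

782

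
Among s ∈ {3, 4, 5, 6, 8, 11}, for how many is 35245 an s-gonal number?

s = 3: P(3, 265) = 35245. ✓
s = 4: P(4, 187) = 34969 and P(4, 188) = 35344; 35245 is not s-gonal.
s = 5: P(5, 153) = 35037 and P(5, 154) = 35497; 35245 is not s-gonal.
s = 6: P(6, 133) = 35245. ✓
s = 8: P(8, 108) = 34776 and P(8, 109) = 35425; 35245 is not s-gonal.
s = 11: P(11, 88) = 34540 and P(11, 89) = 35333; 35245 is not s-gonal.
Hits: s ∈ {3, 6} → 2.

2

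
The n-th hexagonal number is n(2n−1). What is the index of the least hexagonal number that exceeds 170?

Solve n(2n−1) > 170 for integer n.
The largest n with value ≤ 170 is 9 (since 153 ≤ 170 < 190), so the first above is n = 10, value 190.

10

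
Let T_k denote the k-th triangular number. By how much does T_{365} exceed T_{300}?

365·366/2 = 66795 and 300·301/2 = 45150.
Difference: 66795 − 45150 = 21645.

21645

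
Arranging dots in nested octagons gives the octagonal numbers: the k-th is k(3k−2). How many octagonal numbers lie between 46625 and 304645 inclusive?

195

The n-th octagonal number is n(3n−2).
Smallest index with value ≥ 46625: n = 125 (giving 46625).
Largest index with value ≤ 304645: n = 319 (giving 304645).
Indices 125 through 319: 195 terms.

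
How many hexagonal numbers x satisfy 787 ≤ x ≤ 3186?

The n-th hexagonal number is n(2n−1).
Smallest index with value ≥ 787: n = 21 (giving 861).
Largest index with value ≤ 3186: n = 40 (giving 3160).
Indices 21 through 40: 20 terms.

20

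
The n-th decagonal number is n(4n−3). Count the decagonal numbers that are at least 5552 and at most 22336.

38

The n-th decagonal number is n(4n−3).
Smallest index with value ≥ 5552: n = 38 (giving 5662).
Largest index with value ≤ 22336: n = 75 (giving 22275).
Indices 38 through 75: 38 terms.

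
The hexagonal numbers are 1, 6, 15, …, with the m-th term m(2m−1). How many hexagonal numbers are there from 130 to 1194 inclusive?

The n-th hexagonal number is n(2n−1).
Smallest index with value ≥ 130: n = 9 (giving 153).
Largest index with value ≤ 1194: n = 24 (giving 1128).
Indices 9 through 24: 16 terms.

16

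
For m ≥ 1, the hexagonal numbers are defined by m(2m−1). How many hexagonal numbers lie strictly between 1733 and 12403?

The n-th hexagonal number is n(2n−1).
Smallest index with value > 1733: n = 30 (giving 1770).
Largest index with value < 12403: n = 78 (giving 12090).
Indices 30 through 78: 49 terms.

49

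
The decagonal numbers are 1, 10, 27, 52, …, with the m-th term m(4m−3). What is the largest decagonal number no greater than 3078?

3052

Solve n(4n−3) ≤ 3078 for integer n.
n = 28 gives 3052 ≤ 3078, while n = 29 gives 3277 > 3078; so the answer is 3052.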